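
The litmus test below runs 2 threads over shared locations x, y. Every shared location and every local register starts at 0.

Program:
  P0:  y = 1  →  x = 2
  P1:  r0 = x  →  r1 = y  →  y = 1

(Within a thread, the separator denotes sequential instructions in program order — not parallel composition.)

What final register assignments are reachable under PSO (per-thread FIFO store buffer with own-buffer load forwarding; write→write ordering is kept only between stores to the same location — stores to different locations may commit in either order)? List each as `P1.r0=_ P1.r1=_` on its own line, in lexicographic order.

outcome vector order: (P1.r0,P1.r1)
|PSO outcomes| = 4

P1.r0=0 P1.r1=0
P1.r0=0 P1.r1=1
P1.r0=2 P1.r1=0
P1.r0=2 P1.r1=1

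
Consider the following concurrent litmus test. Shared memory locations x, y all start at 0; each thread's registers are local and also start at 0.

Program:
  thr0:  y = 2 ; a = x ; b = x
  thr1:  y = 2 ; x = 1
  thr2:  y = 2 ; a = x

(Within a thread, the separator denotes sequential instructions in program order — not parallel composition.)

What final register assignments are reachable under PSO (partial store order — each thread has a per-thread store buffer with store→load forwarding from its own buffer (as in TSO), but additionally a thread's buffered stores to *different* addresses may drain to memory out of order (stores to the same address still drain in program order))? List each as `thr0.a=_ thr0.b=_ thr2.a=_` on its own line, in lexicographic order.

thr0.a=0 thr0.b=0 thr2.a=0
thr0.a=0 thr0.b=0 thr2.a=1
thr0.a=0 thr0.b=1 thr2.a=0
thr0.a=0 thr0.b=1 thr2.a=1
thr0.a=1 thr0.b=1 thr2.a=0
thr0.a=1 thr0.b=1 thr2.a=1

outcome vector order: (thr0.a,thr0.b,thr2.a)
|PSO outcomes| = 6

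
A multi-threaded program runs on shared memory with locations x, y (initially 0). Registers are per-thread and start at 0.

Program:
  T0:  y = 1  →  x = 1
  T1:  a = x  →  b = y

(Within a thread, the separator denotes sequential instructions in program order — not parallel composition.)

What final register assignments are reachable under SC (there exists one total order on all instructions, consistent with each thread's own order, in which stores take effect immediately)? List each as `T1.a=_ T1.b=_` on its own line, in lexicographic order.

outcome vector order: (T1.a,T1.b)
|SC outcomes| = 3

T1.a=0 T1.b=0
T1.a=0 T1.b=1
T1.a=1 T1.b=1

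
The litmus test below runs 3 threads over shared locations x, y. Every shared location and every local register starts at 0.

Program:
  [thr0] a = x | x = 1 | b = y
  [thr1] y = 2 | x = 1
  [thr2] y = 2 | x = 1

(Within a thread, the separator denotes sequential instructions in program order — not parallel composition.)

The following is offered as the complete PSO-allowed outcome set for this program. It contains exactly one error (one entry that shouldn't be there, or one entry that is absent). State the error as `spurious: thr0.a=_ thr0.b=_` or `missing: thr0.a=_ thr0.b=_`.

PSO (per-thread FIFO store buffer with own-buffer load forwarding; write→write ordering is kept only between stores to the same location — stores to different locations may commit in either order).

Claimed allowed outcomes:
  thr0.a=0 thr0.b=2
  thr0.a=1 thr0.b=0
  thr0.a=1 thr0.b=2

missing: thr0.a=0 thr0.b=0

outcome vector order: (thr0.a,thr0.b)
under PSO → 00 02 10 12
PSO∖claimed = {00}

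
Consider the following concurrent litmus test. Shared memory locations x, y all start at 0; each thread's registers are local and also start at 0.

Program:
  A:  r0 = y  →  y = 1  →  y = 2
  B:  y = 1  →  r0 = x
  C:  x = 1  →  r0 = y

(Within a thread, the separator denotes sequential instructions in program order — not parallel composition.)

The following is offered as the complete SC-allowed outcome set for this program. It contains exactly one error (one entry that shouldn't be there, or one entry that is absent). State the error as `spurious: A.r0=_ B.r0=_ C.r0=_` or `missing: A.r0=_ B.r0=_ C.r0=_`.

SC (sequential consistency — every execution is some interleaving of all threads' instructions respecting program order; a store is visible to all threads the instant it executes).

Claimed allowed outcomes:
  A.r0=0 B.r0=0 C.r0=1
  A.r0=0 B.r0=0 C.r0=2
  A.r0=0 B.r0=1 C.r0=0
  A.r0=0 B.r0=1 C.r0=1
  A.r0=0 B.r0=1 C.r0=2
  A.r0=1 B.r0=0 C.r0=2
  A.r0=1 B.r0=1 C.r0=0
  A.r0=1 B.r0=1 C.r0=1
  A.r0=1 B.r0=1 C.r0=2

missing: A.r0=1 B.r0=0 C.r0=1

outcome vector order: (A.r0,B.r0,C.r0)
under SC → 001 002 010 011 012 101 102 110 111 112
SC∖claimed = {101}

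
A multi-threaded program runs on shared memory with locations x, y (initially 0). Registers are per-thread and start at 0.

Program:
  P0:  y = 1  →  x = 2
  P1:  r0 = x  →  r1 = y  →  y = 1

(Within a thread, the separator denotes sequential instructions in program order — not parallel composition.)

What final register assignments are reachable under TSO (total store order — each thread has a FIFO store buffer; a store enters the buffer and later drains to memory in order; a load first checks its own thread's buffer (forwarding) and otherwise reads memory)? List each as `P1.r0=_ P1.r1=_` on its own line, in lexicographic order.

outcome vector order: (P1.r0,P1.r1)
|TSO outcomes| = 3

P1.r0=0 P1.r1=0
P1.r0=0 P1.r1=1
P1.r0=2 P1.r1=1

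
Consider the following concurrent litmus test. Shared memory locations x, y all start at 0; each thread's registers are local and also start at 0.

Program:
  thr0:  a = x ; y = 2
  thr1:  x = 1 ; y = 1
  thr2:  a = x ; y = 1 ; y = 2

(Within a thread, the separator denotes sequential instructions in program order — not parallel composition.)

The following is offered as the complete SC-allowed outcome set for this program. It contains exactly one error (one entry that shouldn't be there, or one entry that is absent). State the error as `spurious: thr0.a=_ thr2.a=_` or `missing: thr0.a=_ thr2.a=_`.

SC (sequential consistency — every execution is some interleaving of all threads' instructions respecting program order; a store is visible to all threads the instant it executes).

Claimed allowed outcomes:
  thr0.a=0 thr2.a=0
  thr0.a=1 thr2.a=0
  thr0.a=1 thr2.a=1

missing: thr0.a=0 thr2.a=1

outcome vector order: (thr0.a,thr2.a)
[SC] allowed = {0/0; 0/1; 1/0; 1/1}
SC∖claimed = {0/1}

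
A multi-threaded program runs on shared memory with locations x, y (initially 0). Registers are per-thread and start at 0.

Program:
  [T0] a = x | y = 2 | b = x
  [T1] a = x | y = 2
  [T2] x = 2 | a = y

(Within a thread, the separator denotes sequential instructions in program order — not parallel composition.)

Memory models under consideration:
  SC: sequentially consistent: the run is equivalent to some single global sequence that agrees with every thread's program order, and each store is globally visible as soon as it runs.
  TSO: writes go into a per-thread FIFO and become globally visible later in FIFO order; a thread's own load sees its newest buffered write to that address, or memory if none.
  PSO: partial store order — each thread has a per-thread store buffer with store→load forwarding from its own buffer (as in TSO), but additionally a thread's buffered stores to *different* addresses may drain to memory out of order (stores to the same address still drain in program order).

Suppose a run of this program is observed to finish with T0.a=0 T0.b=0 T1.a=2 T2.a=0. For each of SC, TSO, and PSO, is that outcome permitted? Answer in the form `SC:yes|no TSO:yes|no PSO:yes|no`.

SC:no TSO:yes PSO:yes

outcome vector order: (T0.a,T0.b,T1.a,T2.a)
[SC] allowed = {(0,0,0,2), (0,0,2,2), (0,2,0,0), (0,2,0,2), (0,2,2,0), (0,2,2,2), (2,2,0,0), (2,2,0,2), (2,2,2,0), (2,2,2,2)}
[TSO] allowed = {(0,0,0,0), (0,0,0,2), (0,0,2,0), (0,0,2,2), (0,2,0,0), (0,2,0,2), (0,2,2,0), (0,2,2,2), (2,2,0,0), (2,2,0,2), (2,2,2,0), (2,2,2,2)}
[PSO] allowed = {(0,0,0,0), (0,0,0,2), (0,0,2,0), (0,0,2,2), (0,2,0,0), (0,2,0,2), (0,2,2,0), (0,2,2,2), (2,2,0,0), (2,2,0,2), (2,2,2,0), (2,2,2,2)}
target (0,0,2,0) ∈ {TSO,PSO}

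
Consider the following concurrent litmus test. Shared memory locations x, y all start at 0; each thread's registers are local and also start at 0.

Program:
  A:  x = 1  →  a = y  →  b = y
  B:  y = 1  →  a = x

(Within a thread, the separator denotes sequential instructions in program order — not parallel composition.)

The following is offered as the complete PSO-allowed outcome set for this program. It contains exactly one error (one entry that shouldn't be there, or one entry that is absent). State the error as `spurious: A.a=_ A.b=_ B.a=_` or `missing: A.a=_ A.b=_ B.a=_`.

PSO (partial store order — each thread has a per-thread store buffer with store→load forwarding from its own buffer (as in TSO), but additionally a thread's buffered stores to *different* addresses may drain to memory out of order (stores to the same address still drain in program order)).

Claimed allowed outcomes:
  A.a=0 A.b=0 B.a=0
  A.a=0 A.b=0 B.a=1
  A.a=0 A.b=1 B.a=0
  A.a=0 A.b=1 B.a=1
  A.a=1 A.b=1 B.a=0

missing: A.a=1 A.b=1 B.a=1

outcome vector order: (A.a,A.b,B.a)
PSO (6): 000, 001, 010, 011, 110, 111
PSO∖claimed = {111}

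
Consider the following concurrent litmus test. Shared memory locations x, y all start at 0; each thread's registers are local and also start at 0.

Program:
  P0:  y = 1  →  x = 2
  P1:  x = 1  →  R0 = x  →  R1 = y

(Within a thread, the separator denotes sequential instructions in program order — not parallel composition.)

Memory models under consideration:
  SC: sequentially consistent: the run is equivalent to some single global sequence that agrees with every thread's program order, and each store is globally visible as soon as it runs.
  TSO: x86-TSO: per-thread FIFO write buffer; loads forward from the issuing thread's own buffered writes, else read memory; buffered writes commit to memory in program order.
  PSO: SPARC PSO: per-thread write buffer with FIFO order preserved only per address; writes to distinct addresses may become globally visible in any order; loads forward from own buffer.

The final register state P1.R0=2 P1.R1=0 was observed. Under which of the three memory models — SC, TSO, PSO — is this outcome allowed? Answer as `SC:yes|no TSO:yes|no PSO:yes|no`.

SC:no TSO:no PSO:yes

outcome vector order: (P1.R0,P1.R1)
SC (3): <1 0>, <1 1>, <2 1>
TSO (3): <1 0>, <1 1>, <2 1>
PSO (4): <1 0>, <1 1>, <2 0>, <2 1>
target <2 0> ∈ {PSO}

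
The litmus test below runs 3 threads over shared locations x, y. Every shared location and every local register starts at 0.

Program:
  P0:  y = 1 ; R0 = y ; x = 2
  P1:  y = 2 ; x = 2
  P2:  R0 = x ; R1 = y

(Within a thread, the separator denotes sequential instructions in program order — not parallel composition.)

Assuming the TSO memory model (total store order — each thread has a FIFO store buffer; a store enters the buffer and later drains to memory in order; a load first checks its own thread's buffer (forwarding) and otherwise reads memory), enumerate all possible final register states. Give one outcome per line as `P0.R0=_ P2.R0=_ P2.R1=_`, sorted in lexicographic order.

outcome vector order: (P0.R0,P2.R0,P2.R1)
|TSO outcomes| = 9

P0.R0=1 P2.R0=0 P2.R1=0
P0.R0=1 P2.R0=0 P2.R1=1
P0.R0=1 P2.R0=0 P2.R1=2
P0.R0=1 P2.R0=2 P2.R1=1
P0.R0=1 P2.R0=2 P2.R1=2
P0.R0=2 P2.R0=0 P2.R1=0
P0.R0=2 P2.R0=0 P2.R1=1
P0.R0=2 P2.R0=0 P2.R1=2
P0.R0=2 P2.R0=2 P2.R1=2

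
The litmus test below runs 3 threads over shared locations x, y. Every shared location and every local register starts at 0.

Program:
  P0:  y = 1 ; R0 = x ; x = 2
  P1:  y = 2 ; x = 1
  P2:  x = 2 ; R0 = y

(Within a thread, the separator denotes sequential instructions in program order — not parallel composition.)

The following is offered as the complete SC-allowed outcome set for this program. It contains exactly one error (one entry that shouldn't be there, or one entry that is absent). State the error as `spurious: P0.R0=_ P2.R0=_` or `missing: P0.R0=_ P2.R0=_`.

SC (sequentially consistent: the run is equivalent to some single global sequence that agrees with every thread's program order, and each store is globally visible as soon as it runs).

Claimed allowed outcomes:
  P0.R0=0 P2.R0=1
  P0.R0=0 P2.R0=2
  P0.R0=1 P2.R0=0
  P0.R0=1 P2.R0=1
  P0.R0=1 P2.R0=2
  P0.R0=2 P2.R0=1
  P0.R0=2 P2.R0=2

outcome vector order: (P0.R0,P2.R0)
under SC → 0/1; 0/2; 1/0; 1/1; 1/2; 2/0; 2/1; 2/2
SC∖claimed = {2/0}

missing: P0.R0=2 P2.R0=0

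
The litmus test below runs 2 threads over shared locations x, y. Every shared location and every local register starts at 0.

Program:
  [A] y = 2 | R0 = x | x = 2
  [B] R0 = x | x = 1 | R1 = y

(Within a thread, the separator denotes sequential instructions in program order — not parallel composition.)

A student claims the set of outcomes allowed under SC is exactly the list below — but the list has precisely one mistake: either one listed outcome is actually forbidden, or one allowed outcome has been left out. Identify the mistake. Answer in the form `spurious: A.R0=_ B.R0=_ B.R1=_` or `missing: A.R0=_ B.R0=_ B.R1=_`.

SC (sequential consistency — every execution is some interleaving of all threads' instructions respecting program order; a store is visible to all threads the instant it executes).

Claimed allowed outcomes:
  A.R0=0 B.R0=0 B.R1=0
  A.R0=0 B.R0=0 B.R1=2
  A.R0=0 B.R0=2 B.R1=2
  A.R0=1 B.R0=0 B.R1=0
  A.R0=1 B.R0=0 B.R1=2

outcome vector order: (A.R0,B.R0,B.R1)
[SC] allowed = {0/0/2; 0/2/2; 1/0/0; 1/0/2}
claimed∖SC = {0/0/0}

spurious: A.R0=0 B.R0=0 B.R1=0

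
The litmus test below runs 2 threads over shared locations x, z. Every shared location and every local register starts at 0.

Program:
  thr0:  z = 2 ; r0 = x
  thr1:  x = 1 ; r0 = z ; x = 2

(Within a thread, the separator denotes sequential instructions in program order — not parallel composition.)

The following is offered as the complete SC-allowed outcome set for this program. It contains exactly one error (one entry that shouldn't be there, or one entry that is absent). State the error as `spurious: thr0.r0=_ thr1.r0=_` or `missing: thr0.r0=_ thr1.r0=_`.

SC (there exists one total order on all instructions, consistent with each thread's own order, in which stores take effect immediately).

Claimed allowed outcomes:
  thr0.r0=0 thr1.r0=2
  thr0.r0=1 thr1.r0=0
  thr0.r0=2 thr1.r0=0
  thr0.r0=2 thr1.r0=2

missing: thr0.r0=1 thr1.r0=2

outcome vector order: (thr0.r0,thr1.r0)
[SC] allowed = {02 10 12 20 22}
SC∖claimed = {12}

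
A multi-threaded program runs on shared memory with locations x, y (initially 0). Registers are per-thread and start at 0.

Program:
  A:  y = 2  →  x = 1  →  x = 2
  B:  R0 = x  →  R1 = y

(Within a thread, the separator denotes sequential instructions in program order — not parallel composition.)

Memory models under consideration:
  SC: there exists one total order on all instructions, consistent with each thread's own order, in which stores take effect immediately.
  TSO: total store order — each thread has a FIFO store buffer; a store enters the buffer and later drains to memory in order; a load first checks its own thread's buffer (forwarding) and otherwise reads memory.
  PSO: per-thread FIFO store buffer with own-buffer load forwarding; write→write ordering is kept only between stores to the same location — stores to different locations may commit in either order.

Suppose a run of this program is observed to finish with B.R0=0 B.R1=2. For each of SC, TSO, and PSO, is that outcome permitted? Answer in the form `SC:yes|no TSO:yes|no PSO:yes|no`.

SC:yes TSO:yes PSO:yes

outcome vector order: (B.R0,B.R1)
[SC] allowed = {<0 0>; <0 2>; <1 2>; <2 2>}
[TSO] allowed = {<0 0>; <0 2>; <1 2>; <2 2>}
[PSO] allowed = {<0 0>; <0 2>; <1 0>; <1 2>; <2 0>; <2 2>}
target <0 2> ∈ {SC,TSO,PSO}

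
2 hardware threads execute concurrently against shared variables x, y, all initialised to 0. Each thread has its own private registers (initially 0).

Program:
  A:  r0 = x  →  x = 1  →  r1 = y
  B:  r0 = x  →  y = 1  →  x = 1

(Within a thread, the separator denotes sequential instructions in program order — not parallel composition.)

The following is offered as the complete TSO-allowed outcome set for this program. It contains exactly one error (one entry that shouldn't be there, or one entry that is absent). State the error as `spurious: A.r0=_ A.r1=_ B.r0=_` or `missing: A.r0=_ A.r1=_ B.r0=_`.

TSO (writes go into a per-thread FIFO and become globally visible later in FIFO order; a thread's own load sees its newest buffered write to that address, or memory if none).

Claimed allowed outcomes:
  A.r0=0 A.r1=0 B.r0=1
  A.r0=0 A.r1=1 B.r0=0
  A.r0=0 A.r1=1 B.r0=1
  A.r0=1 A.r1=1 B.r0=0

outcome vector order: (A.r0,A.r1,B.r0)
under TSO → <0 0 0>, <0 0 1>, <0 1 0>, <0 1 1>, <1 1 0>
TSO∖claimed = {<0 0 0>}

missing: A.r0=0 A.r1=0 B.r0=0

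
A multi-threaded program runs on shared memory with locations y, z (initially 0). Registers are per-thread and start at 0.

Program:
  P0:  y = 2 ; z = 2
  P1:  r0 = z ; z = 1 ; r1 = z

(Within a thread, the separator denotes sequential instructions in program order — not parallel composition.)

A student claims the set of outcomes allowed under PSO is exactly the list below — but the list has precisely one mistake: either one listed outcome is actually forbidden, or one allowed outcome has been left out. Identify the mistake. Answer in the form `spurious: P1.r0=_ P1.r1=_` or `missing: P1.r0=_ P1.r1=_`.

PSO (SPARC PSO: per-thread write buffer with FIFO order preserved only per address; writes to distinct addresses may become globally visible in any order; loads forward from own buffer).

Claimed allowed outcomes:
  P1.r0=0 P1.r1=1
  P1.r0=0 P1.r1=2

outcome vector order: (P1.r0,P1.r1)
[PSO] allowed = {0/1, 0/2, 2/1}
PSO∖claimed = {2/1}

missing: P1.r0=2 P1.r1=1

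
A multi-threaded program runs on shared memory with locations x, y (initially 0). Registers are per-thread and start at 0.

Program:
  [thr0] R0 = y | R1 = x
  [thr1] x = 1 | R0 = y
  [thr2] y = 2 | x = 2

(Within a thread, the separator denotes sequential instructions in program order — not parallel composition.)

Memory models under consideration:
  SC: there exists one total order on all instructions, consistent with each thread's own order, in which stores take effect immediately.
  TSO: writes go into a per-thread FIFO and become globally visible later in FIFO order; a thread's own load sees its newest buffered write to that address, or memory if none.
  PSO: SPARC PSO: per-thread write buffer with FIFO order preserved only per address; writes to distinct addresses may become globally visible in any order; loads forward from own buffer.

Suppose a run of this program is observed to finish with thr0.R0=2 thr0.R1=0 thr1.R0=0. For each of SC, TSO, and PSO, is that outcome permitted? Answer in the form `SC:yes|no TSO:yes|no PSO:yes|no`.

outcome vector order: (thr0.R0,thr0.R1,thr1.R0)
[SC] allowed = {0/0/0; 0/0/2; 0/1/0; 0/1/2; 0/2/0; 0/2/2; 2/0/2; 2/1/0; 2/1/2; 2/2/0; 2/2/2}
[TSO] allowed = {0/0/0; 0/0/2; 0/1/0; 0/1/2; 0/2/0; 0/2/2; 2/0/0; 2/0/2; 2/1/0; 2/1/2; 2/2/0; 2/2/2}
[PSO] allowed = {0/0/0; 0/0/2; 0/1/0; 0/1/2; 0/2/0; 0/2/2; 2/0/0; 2/0/2; 2/1/0; 2/1/2; 2/2/0; 2/2/2}
target 2/0/0 ∈ {TSO,PSO}

SC:no TSO:yes PSO:yes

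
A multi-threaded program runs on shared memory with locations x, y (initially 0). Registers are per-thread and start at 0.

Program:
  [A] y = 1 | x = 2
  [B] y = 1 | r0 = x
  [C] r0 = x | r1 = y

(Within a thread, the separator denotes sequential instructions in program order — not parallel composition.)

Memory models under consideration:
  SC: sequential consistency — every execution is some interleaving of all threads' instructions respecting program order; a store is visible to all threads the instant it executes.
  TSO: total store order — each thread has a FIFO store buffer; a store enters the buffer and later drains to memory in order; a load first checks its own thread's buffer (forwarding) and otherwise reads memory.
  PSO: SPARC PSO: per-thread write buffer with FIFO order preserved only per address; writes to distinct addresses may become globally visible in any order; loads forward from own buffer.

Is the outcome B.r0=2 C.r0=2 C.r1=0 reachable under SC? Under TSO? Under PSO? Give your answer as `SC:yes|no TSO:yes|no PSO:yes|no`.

SC:no TSO:no PSO:yes

outcome vector order: (B.r0,C.r0,C.r1)
SC (6): 0/0/0 0/0/1 0/2/1 2/0/0 2/0/1 2/2/1
TSO (6): 0/0/0 0/0/1 0/2/1 2/0/0 2/0/1 2/2/1
PSO (8): 0/0/0 0/0/1 0/2/0 0/2/1 2/0/0 2/0/1 2/2/0 2/2/1
target 2/2/0 ∈ {PSO}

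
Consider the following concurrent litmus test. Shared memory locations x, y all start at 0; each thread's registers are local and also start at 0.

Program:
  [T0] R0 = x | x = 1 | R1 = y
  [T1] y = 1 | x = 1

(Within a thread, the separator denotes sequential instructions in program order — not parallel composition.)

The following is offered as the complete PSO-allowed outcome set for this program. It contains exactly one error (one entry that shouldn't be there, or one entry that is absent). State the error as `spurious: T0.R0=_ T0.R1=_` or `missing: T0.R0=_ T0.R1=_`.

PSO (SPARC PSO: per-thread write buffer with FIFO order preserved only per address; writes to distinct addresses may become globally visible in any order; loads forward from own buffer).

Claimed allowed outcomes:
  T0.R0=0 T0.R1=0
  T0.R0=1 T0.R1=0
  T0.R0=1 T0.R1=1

outcome vector order: (T0.R0,T0.R1)
under PSO → 00, 01, 10, 11
PSO∖claimed = {01}

missing: T0.R0=0 T0.R1=1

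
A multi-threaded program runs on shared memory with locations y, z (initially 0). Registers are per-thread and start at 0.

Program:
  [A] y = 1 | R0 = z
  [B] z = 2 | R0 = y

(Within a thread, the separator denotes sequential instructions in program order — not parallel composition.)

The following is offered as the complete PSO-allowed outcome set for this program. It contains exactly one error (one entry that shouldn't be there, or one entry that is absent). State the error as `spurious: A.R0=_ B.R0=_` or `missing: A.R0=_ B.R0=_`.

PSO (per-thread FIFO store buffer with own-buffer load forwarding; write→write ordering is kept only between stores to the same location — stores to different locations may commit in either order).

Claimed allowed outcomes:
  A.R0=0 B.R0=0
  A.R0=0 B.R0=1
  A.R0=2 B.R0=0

outcome vector order: (A.R0,B.R0)
[PSO] allowed = {0/0 0/1 2/0 2/1}
PSO∖claimed = {2/1}

missing: A.R0=2 B.R0=1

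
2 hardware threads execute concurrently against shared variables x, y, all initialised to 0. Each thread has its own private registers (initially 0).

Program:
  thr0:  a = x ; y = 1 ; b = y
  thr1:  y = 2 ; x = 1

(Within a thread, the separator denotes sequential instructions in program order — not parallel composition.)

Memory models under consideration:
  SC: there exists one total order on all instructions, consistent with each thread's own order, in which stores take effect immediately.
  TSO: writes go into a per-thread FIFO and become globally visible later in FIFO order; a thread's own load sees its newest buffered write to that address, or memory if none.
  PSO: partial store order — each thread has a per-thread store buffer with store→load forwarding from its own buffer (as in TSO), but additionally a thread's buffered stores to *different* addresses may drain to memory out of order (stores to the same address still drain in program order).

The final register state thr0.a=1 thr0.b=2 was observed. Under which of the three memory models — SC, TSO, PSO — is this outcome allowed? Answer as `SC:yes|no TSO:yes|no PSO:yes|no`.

SC:no TSO:no PSO:yes

outcome vector order: (thr0.a,thr0.b)
[SC] allowed = {0/1, 0/2, 1/1}
[TSO] allowed = {0/1, 0/2, 1/1}
[PSO] allowed = {0/1, 0/2, 1/1, 1/2}
target 1/2 ∈ {PSO}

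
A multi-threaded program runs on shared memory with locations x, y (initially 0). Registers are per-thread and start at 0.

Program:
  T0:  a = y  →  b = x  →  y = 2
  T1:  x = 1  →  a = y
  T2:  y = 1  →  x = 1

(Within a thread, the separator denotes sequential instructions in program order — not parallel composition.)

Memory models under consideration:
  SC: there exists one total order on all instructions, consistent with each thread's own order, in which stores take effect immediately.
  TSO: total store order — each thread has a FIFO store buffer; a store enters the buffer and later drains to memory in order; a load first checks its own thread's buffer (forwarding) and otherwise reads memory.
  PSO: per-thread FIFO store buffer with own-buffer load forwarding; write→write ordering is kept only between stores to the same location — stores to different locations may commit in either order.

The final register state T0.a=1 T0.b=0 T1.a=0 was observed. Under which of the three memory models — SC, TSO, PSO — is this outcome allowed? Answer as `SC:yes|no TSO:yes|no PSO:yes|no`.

SC:no TSO:yes PSO:yes

outcome vector order: (T0.a,T0.b,T1.a)
under SC → <0 0 0>, <0 0 1>, <0 0 2>, <0 1 0>, <0 1 1>, <0 1 2>, <1 0 1>, <1 0 2>, <1 1 0>, <1 1 1>, <1 1 2>
under TSO → <0 0 0>, <0 0 1>, <0 0 2>, <0 1 0>, <0 1 1>, <0 1 2>, <1 0 0>, <1 0 1>, <1 0 2>, <1 1 0>, <1 1 1>, <1 1 2>
under PSO → <0 0 0>, <0 0 1>, <0 0 2>, <0 1 0>, <0 1 1>, <0 1 2>, <1 0 0>, <1 0 1>, <1 0 2>, <1 1 0>, <1 1 1>, <1 1 2>
target <1 0 0> ∈ {TSO,PSO}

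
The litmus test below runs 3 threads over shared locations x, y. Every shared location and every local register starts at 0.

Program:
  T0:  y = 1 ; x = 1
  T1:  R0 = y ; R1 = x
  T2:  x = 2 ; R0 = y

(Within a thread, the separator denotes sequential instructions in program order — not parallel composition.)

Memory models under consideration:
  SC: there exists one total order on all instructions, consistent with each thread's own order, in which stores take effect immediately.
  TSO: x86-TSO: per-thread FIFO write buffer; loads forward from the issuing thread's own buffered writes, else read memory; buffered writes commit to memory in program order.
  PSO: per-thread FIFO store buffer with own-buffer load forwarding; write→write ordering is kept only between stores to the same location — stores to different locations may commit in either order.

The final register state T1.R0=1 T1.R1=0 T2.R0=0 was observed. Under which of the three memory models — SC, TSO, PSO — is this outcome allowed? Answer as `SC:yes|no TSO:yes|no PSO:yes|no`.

SC:no TSO:yes PSO:yes

outcome vector order: (T1.R0,T1.R1,T2.R0)
SC (11): 0/0/0; 0/0/1; 0/1/0; 0/1/1; 0/2/0; 0/2/1; 1/0/1; 1/1/0; 1/1/1; 1/2/0; 1/2/1
TSO (12): 0/0/0; 0/0/1; 0/1/0; 0/1/1; 0/2/0; 0/2/1; 1/0/0; 1/0/1; 1/1/0; 1/1/1; 1/2/0; 1/2/1
PSO (12): 0/0/0; 0/0/1; 0/1/0; 0/1/1; 0/2/0; 0/2/1; 1/0/0; 1/0/1; 1/1/0; 1/1/1; 1/2/0; 1/2/1
target 1/0/0 ∈ {TSO,PSO}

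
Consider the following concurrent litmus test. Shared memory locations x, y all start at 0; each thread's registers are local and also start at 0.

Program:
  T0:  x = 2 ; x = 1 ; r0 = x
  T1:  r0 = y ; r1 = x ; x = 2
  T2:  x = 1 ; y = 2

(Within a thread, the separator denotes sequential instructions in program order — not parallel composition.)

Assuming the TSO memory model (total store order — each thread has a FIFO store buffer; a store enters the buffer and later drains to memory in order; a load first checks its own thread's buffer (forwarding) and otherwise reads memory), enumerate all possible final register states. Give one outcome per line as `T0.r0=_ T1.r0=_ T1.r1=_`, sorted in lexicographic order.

outcome vector order: (T0.r0,T1.r0,T1.r1)
|TSO outcomes| = 10

T0.r0=1 T1.r0=0 T1.r1=0
T0.r0=1 T1.r0=0 T1.r1=1
T0.r0=1 T1.r0=0 T1.r1=2
T0.r0=1 T1.r0=2 T1.r1=1
T0.r0=1 T1.r0=2 T1.r1=2
T0.r0=2 T1.r0=0 T1.r1=0
T0.r0=2 T1.r0=0 T1.r1=1
T0.r0=2 T1.r0=0 T1.r1=2
T0.r0=2 T1.r0=2 T1.r1=1
T0.r0=2 T1.r0=2 T1.r1=2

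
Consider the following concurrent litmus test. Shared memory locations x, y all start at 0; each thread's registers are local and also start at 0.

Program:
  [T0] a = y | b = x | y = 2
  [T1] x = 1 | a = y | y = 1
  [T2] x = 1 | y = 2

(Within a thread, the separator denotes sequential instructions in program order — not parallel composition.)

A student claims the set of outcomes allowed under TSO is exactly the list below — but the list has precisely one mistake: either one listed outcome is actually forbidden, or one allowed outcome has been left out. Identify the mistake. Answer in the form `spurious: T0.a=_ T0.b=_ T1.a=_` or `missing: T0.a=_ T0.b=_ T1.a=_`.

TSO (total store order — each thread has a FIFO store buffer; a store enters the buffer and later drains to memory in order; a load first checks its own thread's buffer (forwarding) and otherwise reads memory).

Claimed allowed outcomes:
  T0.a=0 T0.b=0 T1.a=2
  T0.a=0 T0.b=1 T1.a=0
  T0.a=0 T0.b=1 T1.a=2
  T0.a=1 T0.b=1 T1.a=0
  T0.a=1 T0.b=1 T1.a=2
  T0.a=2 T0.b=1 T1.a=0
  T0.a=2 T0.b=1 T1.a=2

missing: T0.a=0 T0.b=0 T1.a=0

outcome vector order: (T0.a,T0.b,T1.a)
under TSO → 000; 002; 010; 012; 110; 112; 210; 212
TSO∖claimed = {000}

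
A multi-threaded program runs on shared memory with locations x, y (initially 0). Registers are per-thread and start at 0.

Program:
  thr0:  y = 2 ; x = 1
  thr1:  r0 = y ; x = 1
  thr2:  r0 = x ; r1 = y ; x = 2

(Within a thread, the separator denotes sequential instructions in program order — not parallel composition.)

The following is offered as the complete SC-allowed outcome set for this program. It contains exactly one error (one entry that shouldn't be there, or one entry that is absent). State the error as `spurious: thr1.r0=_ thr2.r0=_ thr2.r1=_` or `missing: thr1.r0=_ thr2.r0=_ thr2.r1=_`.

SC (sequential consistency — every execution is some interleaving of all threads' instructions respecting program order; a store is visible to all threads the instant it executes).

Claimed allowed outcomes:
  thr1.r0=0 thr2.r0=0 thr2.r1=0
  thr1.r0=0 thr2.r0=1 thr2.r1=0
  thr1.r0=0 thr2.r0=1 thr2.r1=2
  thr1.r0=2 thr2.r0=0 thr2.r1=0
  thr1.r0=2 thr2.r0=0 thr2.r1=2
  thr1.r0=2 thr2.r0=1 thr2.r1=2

missing: thr1.r0=0 thr2.r0=0 thr2.r1=2

outcome vector order: (thr1.r0,thr2.r0,thr2.r1)
SC (7): 000, 002, 010, 012, 200, 202, 212
SC∖claimed = {002}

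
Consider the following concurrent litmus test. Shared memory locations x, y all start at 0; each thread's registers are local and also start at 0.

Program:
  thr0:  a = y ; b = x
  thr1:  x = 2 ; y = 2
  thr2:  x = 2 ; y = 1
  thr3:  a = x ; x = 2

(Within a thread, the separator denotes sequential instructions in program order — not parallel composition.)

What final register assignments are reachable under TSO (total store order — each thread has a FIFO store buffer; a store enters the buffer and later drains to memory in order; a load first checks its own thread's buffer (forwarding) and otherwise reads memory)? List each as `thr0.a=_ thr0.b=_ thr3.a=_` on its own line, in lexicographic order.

outcome vector order: (thr0.a,thr0.b,thr3.a)
|TSO outcomes| = 8

thr0.a=0 thr0.b=0 thr3.a=0
thr0.a=0 thr0.b=0 thr3.a=2
thr0.a=0 thr0.b=2 thr3.a=0
thr0.a=0 thr0.b=2 thr3.a=2
thr0.a=1 thr0.b=2 thr3.a=0
thr0.a=1 thr0.b=2 thr3.a=2
thr0.a=2 thr0.b=2 thr3.a=0
thr0.a=2 thr0.b=2 thr3.a=2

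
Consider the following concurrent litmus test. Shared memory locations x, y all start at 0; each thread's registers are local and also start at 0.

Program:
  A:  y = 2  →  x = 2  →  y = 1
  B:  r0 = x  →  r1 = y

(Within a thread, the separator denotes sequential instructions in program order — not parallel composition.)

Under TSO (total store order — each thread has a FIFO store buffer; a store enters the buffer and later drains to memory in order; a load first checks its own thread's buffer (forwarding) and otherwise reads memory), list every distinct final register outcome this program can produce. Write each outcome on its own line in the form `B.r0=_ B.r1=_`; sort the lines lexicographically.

B.r0=0 B.r1=0
B.r0=0 B.r1=1
B.r0=0 B.r1=2
B.r0=2 B.r1=1
B.r0=2 B.r1=2

outcome vector order: (B.r0,B.r1)
|TSO outcomes| = 5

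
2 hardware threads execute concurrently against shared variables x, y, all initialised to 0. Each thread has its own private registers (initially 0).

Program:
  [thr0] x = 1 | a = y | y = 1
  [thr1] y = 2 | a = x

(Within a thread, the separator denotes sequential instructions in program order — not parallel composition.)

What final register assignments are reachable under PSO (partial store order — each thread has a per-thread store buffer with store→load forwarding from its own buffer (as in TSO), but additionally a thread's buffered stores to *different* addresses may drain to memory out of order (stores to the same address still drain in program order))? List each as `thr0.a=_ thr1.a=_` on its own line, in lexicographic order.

outcome vector order: (thr0.a,thr1.a)
|PSO outcomes| = 4

thr0.a=0 thr1.a=0
thr0.a=0 thr1.a=1
thr0.a=2 thr1.a=0
thr0.a=2 thr1.a=1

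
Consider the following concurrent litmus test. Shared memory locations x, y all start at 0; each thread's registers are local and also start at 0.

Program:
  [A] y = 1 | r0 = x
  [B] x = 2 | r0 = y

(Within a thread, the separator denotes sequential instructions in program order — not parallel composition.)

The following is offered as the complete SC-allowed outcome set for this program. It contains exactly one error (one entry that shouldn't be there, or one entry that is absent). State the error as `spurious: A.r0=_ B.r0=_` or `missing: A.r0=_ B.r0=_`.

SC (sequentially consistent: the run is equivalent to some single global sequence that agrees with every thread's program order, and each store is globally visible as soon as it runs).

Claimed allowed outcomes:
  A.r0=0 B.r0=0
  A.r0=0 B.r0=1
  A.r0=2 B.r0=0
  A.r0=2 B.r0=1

spurious: A.r0=0 B.r0=0

outcome vector order: (A.r0,B.r0)
[SC] allowed = {<0 1>; <2 0>; <2 1>}
claimed∖SC = {<0 0>}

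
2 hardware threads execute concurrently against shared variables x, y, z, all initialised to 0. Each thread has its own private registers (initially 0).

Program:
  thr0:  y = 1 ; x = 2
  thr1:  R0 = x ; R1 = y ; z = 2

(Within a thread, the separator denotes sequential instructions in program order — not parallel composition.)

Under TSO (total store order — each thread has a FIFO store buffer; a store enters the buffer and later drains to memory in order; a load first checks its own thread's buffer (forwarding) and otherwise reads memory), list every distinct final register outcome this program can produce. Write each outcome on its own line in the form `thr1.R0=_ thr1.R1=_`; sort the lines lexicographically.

thr1.R0=0 thr1.R1=0
thr1.R0=0 thr1.R1=1
thr1.R0=2 thr1.R1=1

outcome vector order: (thr1.R0,thr1.R1)
|TSO outcomes| = 3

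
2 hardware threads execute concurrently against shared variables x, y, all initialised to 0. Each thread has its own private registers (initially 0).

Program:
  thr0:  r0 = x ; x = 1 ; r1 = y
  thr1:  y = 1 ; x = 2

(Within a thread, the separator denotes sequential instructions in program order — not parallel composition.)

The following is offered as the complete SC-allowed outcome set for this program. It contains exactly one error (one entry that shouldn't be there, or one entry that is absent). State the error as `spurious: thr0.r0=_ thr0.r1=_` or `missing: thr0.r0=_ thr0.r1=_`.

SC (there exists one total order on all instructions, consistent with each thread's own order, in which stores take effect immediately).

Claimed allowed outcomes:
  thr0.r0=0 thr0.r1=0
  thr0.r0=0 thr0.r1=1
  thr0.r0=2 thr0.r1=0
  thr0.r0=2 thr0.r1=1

outcome vector order: (thr0.r0,thr0.r1)
SC (3): (0,0); (0,1); (2,1)
claimed∖SC = {(2,0)}

spurious: thr0.r0=2 thr0.r1=0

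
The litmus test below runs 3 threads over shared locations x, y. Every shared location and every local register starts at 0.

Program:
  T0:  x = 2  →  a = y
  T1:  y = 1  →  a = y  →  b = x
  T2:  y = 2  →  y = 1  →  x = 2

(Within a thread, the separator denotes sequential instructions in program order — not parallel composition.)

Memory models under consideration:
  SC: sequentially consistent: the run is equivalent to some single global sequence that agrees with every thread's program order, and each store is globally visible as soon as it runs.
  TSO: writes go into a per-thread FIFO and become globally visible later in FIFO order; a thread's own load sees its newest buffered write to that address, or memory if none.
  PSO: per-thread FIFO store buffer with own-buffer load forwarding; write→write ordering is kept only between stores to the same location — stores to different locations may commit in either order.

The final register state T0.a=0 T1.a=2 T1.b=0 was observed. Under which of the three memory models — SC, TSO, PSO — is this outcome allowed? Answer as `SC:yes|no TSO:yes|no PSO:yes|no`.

SC:no TSO:yes PSO:yes

outcome vector order: (T0.a,T1.a,T1.b)
SC: 10 outcomes — {<0 1 2>, <0 2 2>, <1 1 0>, <1 1 2>, <1 2 0>, <1 2 2>, <2 1 0>, <2 1 2>, <2 2 0>, <2 2 2>}
TSO: 12 outcomes — {<0 1 0>, <0 1 2>, <0 2 0>, <0 2 2>, <1 1 0>, <1 1 2>, <1 2 0>, <1 2 2>, <2 1 0>, <2 1 2>, <2 2 0>, <2 2 2>}
PSO: 12 outcomes — {<0 1 0>, <0 1 2>, <0 2 0>, <0 2 2>, <1 1 0>, <1 1 2>, <1 2 0>, <1 2 2>, <2 1 0>, <2 1 2>, <2 2 0>, <2 2 2>}
target <0 2 0> ∈ {TSO,PSO}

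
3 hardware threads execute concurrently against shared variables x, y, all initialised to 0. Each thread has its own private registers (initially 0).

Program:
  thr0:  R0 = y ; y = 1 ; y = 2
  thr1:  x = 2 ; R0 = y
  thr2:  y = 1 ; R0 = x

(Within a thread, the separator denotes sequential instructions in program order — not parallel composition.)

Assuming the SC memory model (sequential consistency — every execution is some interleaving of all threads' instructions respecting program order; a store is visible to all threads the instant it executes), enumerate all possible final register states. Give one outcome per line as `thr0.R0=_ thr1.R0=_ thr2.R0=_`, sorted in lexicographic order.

thr0.R0=0 thr1.R0=0 thr2.R0=2
thr0.R0=0 thr1.R0=1 thr2.R0=0
thr0.R0=0 thr1.R0=1 thr2.R0=2
thr0.R0=0 thr1.R0=2 thr2.R0=0
thr0.R0=0 thr1.R0=2 thr2.R0=2
thr0.R0=1 thr1.R0=0 thr2.R0=2
thr0.R0=1 thr1.R0=1 thr2.R0=0
thr0.R0=1 thr1.R0=1 thr2.R0=2
thr0.R0=1 thr1.R0=2 thr2.R0=0
thr0.R0=1 thr1.R0=2 thr2.R0=2

outcome vector order: (thr0.R0,thr1.R0,thr2.R0)
|SC outcomes| = 10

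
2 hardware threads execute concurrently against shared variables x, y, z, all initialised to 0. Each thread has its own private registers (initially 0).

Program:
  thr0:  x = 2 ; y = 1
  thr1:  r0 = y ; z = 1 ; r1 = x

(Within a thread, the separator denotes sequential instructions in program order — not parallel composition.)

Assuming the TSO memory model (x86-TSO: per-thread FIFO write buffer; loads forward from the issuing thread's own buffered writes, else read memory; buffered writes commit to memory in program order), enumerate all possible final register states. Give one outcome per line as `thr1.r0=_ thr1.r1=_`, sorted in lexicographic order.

thr1.r0=0 thr1.r1=0
thr1.r0=0 thr1.r1=2
thr1.r0=1 thr1.r1=2

outcome vector order: (thr1.r0,thr1.r1)
|TSO outcomes| = 3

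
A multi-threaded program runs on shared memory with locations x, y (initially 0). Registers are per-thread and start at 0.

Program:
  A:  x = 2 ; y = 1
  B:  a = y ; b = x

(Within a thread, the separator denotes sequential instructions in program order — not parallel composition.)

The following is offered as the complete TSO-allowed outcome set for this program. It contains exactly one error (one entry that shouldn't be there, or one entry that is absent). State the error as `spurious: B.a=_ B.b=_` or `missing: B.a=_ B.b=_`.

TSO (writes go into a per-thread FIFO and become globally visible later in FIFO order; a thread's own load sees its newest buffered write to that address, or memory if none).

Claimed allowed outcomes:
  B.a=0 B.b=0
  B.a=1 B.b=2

missing: B.a=0 B.b=2

outcome vector order: (B.a,B.b)
TSO (3): 0/0 0/2 1/2
TSO∖claimed = {0/2}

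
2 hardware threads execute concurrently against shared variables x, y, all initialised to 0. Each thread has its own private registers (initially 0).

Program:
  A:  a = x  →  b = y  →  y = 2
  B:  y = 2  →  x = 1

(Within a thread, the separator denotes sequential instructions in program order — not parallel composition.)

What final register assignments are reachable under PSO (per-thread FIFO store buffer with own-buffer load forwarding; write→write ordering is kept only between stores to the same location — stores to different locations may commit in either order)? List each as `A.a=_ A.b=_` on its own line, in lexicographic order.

A.a=0 A.b=0
A.a=0 A.b=2
A.a=1 A.b=0
A.a=1 A.b=2

outcome vector order: (A.a,A.b)
|PSO outcomes| = 4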